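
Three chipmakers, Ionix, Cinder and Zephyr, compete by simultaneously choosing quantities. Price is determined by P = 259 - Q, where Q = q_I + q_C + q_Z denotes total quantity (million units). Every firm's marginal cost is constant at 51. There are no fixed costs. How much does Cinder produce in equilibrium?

Each firm earns π_i = (259 - Q)q_i - 51q_i.
First-order condition (treating rivals' output as given): 208 - 2q_i - Σ_{j≠i} q_j = 0.
With identical firms every q_j equals q_i, so Σ_{j≠i} q_j = 2q_i and 208 = 4q_i, giving q_i = 52.

52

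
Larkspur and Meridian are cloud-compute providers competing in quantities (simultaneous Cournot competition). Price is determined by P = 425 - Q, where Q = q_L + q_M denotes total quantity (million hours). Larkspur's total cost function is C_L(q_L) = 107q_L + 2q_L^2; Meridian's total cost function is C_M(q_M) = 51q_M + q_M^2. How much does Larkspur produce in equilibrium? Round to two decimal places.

Larkspur's profit: π_L = (425 - Q)q_L - (107q_L + 2q_L²). Setting ∂π_L/∂q_L = 0: 318 - 6q_L - (q_M) = 0.
Meridian's profit: π_M = (425 - Q)q_M - (51q_M + q_M²). Setting ∂π_M/∂q_M = 0: 374 - 4q_M - (q_L) = 0.
Best responses: q_L = (318 - q_M)/6, q_M = (374 - q_L)/4.
Solving the pair: q_L = 898/23, q_M = 1926/23.

39.04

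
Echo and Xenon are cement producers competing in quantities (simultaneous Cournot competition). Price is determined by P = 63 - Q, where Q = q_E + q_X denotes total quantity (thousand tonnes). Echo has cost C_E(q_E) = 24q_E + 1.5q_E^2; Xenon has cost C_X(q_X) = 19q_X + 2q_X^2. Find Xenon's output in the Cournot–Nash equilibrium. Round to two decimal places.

6.24

Echo's profit: π_E = (63 - Q)q_E - (24q_E + (3/2)q_E²). Setting ∂π_E/∂q_E = 0: 39 - 5q_E - (q_X) = 0.
Xenon's first-order condition: 44 - 6q_X - (q_E) = 0.
So q_E = (39 - q_X)/5 and q_X = (44 - q_E)/6.
Substituting one into the other gives q_E = 190/29 and q_X = 181/29.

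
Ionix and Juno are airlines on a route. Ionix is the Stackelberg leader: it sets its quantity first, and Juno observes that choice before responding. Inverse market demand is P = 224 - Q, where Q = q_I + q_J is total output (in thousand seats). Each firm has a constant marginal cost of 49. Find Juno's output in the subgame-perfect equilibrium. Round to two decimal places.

43.75

Solve by backward induction. Given q_I, the follower Juno maximises π_J = (224 - q_I - q_J)q_J - 49q_J.
Setting the follower's marginal profit to zero, 175 - q_I - 2q_J = 0, i.e. q_J = (175 - q_I)/2.
Ionix substitutes q_J(q_I) into its own profit: π_I = q_I(224 - q_I - (175 - q_I)/2) - 49q_I = (273/2 - (1/2)q_I)q_I - 49q_I.
Maximising: ∂π_I/∂q_I = 175/2 - q_I = 0, giving q_I = 175/2.
Then q_J = (175 - 175/2)/2 = 175/4.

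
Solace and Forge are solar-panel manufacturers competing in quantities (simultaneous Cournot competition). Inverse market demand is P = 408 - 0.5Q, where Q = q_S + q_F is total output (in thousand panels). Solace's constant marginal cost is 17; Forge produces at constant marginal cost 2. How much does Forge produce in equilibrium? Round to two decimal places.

Solace's profit: π_S = (408 - 0.5Q)q_S - (17q_S). Setting ∂π_S/∂q_S = 0: 391 - q_S - (1/2)(q_F) = 0.
Forge's profit: π_F = (408 - 0.5Q)q_F - (2q_F). Setting ∂π_F/∂q_F = 0: 406 - q_F - (1/2)(q_S) = 0.
Best responses: q_S = (391 - (1/2)q_F), q_F = (406 - (1/2)q_S).
Solving the pair: q_S = 752/3, q_F = 842/3.

280.67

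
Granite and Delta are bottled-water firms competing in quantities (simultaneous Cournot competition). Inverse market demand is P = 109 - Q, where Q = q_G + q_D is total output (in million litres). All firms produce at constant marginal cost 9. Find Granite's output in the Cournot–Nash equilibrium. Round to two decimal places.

Each firm earns π_i = (109 - Q)q_i - 9q_i.
First-order condition (treating rivals' output as given): 100 - 2q_i - q_j = 0.
With identical firms every q_j equals q_i, so q_j = q_i and 100 = 3q_i, giving q_i = 100/3.

33.33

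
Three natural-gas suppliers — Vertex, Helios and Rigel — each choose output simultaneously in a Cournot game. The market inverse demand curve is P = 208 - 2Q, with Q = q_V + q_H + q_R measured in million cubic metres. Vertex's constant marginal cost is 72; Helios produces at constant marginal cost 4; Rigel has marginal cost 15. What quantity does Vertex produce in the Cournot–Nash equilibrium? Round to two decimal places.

1.38

Vertex's profit: π_V = (208 - 2Q)q_V - (72q_V). Setting ∂π_V/∂q_V = 0: 136 - 4q_V - 2(q_H + q_R) = 0.
Helios's profit: π_H = (208 - 2Q)q_H - (4q_H). Setting ∂π_H/∂q_H = 0: 204 - 4q_H - 2(q_V + q_R) = 0.
Rigel's first-order condition: 193 - 4q_R - 2(q_V + q_H) = 0.
Summing all 3 equations gives 533 − 8Q = 0, hence Q = 533/8.
Back-substituting: q_V = (136 − 533/4)/2 = 11/8, q_H = (204 − 533/4)/2 = 283/8, q_R = (193 − 533/4)/2 = 239/8.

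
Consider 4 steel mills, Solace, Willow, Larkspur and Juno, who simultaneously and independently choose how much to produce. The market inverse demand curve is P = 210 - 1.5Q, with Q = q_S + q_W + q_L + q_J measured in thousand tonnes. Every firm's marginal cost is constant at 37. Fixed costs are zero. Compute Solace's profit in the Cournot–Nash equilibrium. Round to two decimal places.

798.11

Each firm earns π_i = (210 - 1.5Q)q_i - 37q_i.
First-order condition (treating rivals' output as given): 173 - 3q_i - (3/2)·Σ_{j≠i} q_j = 0.
With identical firms every q_j equals q_i, so Σ_{j≠i} q_j = 3q_i and 173 = (15/2)q_i, giving q_i = 346/15.
Price P = 210 - (3/2)·(1384/15) = 358/5.
Solace's profit: (358/5 - 37)·(346/15) = 798.1067.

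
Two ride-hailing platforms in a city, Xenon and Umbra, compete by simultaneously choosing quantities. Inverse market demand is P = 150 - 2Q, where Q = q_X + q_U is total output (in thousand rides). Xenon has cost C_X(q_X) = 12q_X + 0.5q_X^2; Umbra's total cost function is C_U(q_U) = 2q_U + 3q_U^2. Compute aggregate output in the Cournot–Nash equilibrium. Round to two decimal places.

Xenon's profit: π_X = (150 - 2Q)q_X - (12q_X + (1/2)q_X²). Setting ∂π_X/∂q_X = 0: 138 - 5q_X - 2(q_U) = 0.
Umbra's profit: π_U = (150 - 2Q)q_U - (2q_U + 3q_U²). Setting ∂π_U/∂q_U = 0: 148 - 10q_U - 2(q_X) = 0.
Best responses: q_X = (138 - 2q_U)/5, q_U = (148 - 2q_X)/10.
Substituting one into the other gives q_X = 542/23 and q_U = 232/23.
Total output Q = 542/23 + 232/23 = 774/23.

33.65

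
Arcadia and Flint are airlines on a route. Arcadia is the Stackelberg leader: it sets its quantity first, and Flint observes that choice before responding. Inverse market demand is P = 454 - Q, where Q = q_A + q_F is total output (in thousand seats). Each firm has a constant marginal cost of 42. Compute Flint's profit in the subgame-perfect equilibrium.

Solve by backward induction. Given q_A, the follower Flint maximises π_F = (454 - q_A - q_F)q_F - 42q_F.
Setting the follower's marginal profit to zero, 412 - q_A - 2q_F = 0, i.e. q_F = (412 - q_A)/2.
The leader anticipates this reaction. Substituting into P = 454 - Q gives P = 248 - (1/2)q_A, so π_A = (248 - (1/2)q_A)q_A - 42q_A.
Maximising: ∂π_A/∂q_A = 206 - q_A = 0, giving q_A = 206.
Then q_F = (412 - 206)/2 = 103.
Price P = 454 - 309 = 145.
Flint's profit: (145 - 42)·103 = 10609.

10609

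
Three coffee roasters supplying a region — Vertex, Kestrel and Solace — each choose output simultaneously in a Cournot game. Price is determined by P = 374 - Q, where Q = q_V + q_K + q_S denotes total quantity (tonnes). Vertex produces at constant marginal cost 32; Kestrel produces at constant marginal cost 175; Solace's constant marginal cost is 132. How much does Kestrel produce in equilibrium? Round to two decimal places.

3.25

Vertex's profit: π_V = (374 - Q)q_V - (32q_V). Setting ∂π_V/∂q_V = 0: 342 - 2q_V - (q_K + q_S) = 0.
Kestrel's profit: π_K = (374 - Q)q_K - (175q_K). Setting ∂π_K/∂q_K = 0: 199 - 2q_K - (q_V + q_S) = 0.
Solace's profit: π_S = (374 - Q)q_S - (132q_S). Setting ∂π_S/∂q_S = 0: 242 - 2q_S - (q_V + q_K) = 0.
Summing all 3 equations gives 783 − 4Q = 0, hence Q = 783/4.
Back-substituting: q_V = (342 − 783/4) = 585/4, q_K = (199 − 783/4) = 13/4, q_S = (242 − 783/4) = 185/4.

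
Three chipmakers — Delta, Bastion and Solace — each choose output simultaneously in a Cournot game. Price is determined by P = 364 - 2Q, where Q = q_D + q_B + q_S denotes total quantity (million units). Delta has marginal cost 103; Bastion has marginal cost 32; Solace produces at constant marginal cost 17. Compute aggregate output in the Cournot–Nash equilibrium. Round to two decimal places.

Delta's profit: π_D = (364 - 2Q)q_D - (103q_D). Setting ∂π_D/∂q_D = 0: 261 - 4q_D - 2(q_B + q_S) = 0.
Bastion's first-order condition: 332 - 4q_B - 2(q_D + q_S) = 0.
Solace's first-order condition: 347 - 4q_S - 2(q_D + q_B) = 0.
Adding the 3 first-order conditions: 940 − 8Q = 0, so Q = 235/2.
Back-substituting: q_D = (261 − 235)/2 = 13, q_B = (332 − 235)/2 = 97/2, q_S = (347 − 235)/2 = 56.
Total output Q = 13 + 97/2 + 56 = 235/2.

117.50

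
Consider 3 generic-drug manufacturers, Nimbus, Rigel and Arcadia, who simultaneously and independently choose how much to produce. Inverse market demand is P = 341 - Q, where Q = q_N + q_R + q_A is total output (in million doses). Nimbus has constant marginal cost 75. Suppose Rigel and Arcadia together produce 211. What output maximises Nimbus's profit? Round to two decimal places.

27.50

With rivals' combined output fixed at 211, Nimbus's profit is π_N = (341 - 211 - q_N)q_N - (75q_N) = (130 - q_N)q_N - (75q_N).
∂π_N/∂q_N = 55 - 2q_N = 0, so q_N = 55/2.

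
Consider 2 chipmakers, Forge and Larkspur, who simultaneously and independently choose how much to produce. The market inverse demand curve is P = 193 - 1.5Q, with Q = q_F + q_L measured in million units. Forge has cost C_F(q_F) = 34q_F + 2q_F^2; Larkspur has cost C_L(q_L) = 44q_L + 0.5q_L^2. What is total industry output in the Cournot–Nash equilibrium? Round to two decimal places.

47.26

Forge's profit: π_F = (193 - 1.5Q)q_F - (34q_F + 2q_F²). Setting ∂π_F/∂q_F = 0: 159 - 7q_F - (3/2)(q_L) = 0.
Larkspur's profit: π_L = (193 - 1.5Q)q_L - (44q_L + (1/2)q_L²). Setting ∂π_L/∂q_L = 0: 149 - 4q_L - (3/2)(q_F) = 0.
Rearranging gives the reaction functions q_F = (159 - (3/2)q_L)/7 and q_L = (149 - (3/2)q_F)/4.
Solving the pair: q_F = 1650/103, q_L = 31.2427.
Total output Q = 1650/103 + 31.2427 = 47.2621.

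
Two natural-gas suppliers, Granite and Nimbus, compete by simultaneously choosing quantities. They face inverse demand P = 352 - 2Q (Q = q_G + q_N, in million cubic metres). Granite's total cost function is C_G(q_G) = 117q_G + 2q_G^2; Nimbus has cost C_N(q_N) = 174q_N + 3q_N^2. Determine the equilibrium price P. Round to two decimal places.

Granite's profit: π_G = (352 - 2Q)q_G - (117q_G + 2q_G²). Setting ∂π_G/∂q_G = 0: 235 - 8q_G - 2(q_N) = 0.
Nimbus's first-order condition: 178 - 10q_N - 2(q_G) = 0.
So q_G = (235 - 2q_N)/8 and q_N = (178 - 2q_G)/10.
Substituting one into the other gives q_G = 997/38 and q_N = 477/38.
Total output Q = 737/19, so price P = 352 - 2·(737/19) = 274.4211.

274.42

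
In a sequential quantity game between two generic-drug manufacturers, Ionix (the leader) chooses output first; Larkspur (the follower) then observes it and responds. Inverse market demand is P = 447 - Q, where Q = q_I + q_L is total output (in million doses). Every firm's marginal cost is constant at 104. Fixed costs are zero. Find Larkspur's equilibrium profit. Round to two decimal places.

Solve by backward induction. Given q_I, the follower Larkspur maximises π_L = (447 - q_I - q_L)q_L - 104q_L.
∂π_L/∂q_L = 343 - q_I - 2q_L = 0 gives the reaction function q_L = (343 - q_I)/2.
Ionix substitutes q_L(q_I) into its own profit: π_I = q_I(447 - q_I - (343 - q_I)/2) - 104q_I = (551/2 - (1/2)q_I)q_I - 104q_I.
Maximising: ∂π_I/∂q_I = 343/2 - q_I = 0, giving q_I = 343/2.
Then q_L = (343 - 343/2)/2 = 343/4.
Price P = 447 - 1029/4 = 759/4.
Larkspur's profit: (759/4 - 104)·(343/4) = 7353.0625.

7353.06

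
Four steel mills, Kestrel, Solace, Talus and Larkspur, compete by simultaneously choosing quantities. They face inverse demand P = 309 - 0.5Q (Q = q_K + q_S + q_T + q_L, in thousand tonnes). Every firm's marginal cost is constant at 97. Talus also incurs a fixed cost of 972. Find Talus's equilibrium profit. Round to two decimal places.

2623.52

A representative firm's profit is π_i = q_i(309 - 0.5Q) - 97q_i.
First-order condition (treating rivals' output as given): 212 - q_i - (1/2)·Σ_{j≠i} q_j = 0.
By symmetry each firm produces the same amount; substituting Σ_{j≠i} q_j = 3q_i yields q_i = 212/(5/2) = 424/5.
Price P = 309 - (1/2)·(1696/5) = 697/5.
Talus's profit: (697/5 - 97)·(424/5) - 972 = 2623.5200.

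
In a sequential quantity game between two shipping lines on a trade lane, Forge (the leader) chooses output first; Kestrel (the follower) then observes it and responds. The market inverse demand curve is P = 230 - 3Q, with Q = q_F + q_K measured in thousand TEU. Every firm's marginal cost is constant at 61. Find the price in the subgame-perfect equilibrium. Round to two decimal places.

Solve by backward induction. Given q_F, the follower Kestrel maximises π_K = (230 - 3q_F - 3q_K)q_K - 61q_K.
∂π_K/∂q_K = 169 - 3q_F - 6q_K = 0 gives the reaction function q_K = (169 - 3q_F)/6.
Forge substitutes q_K(q_F) into its own profit: π_F = q_F(230 - 3q_F - (169 - 3q_F)/2) - 61q_F = (291/2 - (3/2)q_F)q_F - 61q_F.
The leader's first-order condition 169/2 - 3q_F = 0 yields q_F = 169/6.
Then q_K = (169 - 3·(169/6))/6 = 169/12.
Total output Q = 169/4, so price P = 230 - 3·(169/4) = 413/4.

103.25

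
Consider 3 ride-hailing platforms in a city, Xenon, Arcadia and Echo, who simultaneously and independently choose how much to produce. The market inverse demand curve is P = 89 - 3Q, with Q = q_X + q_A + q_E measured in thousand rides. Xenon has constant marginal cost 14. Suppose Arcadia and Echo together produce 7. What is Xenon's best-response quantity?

9

With rivals' combined output fixed at 7, Xenon's profit is π_X = (89 - 3·7 - 3q_X)q_X - (14q_X) = (68 - 3q_X)q_X - (14q_X).
∂π_X/∂q_X = 54 - 6q_X = 0, so q_X = 9.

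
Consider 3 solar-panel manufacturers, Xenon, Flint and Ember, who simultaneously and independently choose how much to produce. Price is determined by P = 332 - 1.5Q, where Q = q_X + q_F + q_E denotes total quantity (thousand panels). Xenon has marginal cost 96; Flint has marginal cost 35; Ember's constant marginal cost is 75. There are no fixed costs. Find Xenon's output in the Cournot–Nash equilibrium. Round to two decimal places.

Xenon's profit: π_X = (332 - 1.5Q)q_X - (96q_X). Setting ∂π_X/∂q_X = 0: 236 - 3q_X - (3/2)(q_F + q_E) = 0.
Flint's first-order condition: 297 - 3q_F - (3/2)(q_X + q_E) = 0.
Ember's profit: π_E = (332 - 1.5Q)q_E - (75q_E). Setting ∂π_E/∂q_E = 0: 257 - 3q_E - (3/2)(q_X + q_F) = 0.
Summing all 3 equations gives 790 − 6Q = 0, hence Q = 395/3.
Back-substituting: q_X = (236 − 395/2)/(3/2) = 77/3, q_F = (297 − 395/2)/(3/2) = 199/3, q_E = (257 − 395/2)/(3/2) = 119/3.

25.67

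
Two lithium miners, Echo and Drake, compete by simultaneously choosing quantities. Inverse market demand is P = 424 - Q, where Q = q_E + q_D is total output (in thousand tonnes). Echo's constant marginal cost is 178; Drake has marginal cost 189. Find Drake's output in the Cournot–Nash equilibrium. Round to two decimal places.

Echo's profit: π_E = (424 - Q)q_E - (178q_E). Setting ∂π_E/∂q_E = 0: 246 - 2q_E - (q_D) = 0.
Drake's profit: π_D = (424 - Q)q_D - (189q_D). Setting ∂π_D/∂q_D = 0: 235 - 2q_D - (q_E) = 0.
Rearranging gives the reaction functions q_E = (246 - q_D)/2 and q_D = (235 - q_E)/2.
Solving the pair: q_E = 257/3, q_D = 224/3.

74.67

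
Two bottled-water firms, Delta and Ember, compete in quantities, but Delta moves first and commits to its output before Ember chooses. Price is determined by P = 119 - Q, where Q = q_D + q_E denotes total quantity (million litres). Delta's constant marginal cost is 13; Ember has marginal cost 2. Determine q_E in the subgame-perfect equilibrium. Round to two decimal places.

34.75

Solve by backward induction. Given q_D, the follower Ember maximises π_E = (119 - q_D - q_E)q_E - 2q_E.
Setting the follower's marginal profit to zero, 117 - q_D - 2q_E = 0, i.e. q_E = (117 - q_D)/2.
Delta substitutes q_E(q_D) into its own profit: π_D = q_D(119 - q_D - (117 - q_D)/2) - 13q_D = (121/2 - (1/2)q_D)q_D - 13q_D.
Maximising: ∂π_D/∂q_D = 95/2 - q_D = 0, giving q_D = 95/2.
Then q_E = (117 - 95/2)/2 = 139/4.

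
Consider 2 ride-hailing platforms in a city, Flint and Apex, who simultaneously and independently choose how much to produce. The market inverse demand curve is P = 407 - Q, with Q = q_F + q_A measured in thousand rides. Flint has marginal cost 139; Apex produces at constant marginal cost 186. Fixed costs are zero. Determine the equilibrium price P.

244

Flint's profit: π_F = (407 - Q)q_F - (139q_F). Setting ∂π_F/∂q_F = 0: 268 - 2q_F - (q_A) = 0.
Apex's first-order condition: 221 - 2q_A - (q_F) = 0.
Best responses: q_F = (268 - q_A)/2, q_A = (221 - q_F)/2.
Solving the pair: q_F = 105, q_A = 58.
Total output Q = 163, so price P = 407 - 163 = 244.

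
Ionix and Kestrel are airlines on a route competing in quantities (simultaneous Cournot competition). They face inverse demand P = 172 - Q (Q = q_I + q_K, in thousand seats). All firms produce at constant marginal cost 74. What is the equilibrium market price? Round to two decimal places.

106.67

Each firm earns π_i = (172 - Q)q_i - 74q_i.
Setting ∂π_i/∂q_i = 0 with rivals' quantities fixed: 98 - 2q_i - q_j = 0.
With identical firms every q_j equals q_i, so q_j = q_i and 98 = 3q_i, giving q_i = 98/3.
Total output Q = 196/3, so price P = 172 - 196/3 = 320/3.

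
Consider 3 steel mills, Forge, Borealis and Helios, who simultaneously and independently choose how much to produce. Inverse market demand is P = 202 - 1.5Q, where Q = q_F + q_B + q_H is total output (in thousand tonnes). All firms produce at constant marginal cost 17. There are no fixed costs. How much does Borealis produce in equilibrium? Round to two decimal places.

A representative firm's profit is π_i = q_i(202 - 1.5Q) - 17q_i.
First-order condition (treating rivals' output as given): 185 - 3q_i - (3/2)·Σ_{j≠i} q_j = 0.
By symmetry each firm produces the same amount; substituting Σ_{j≠i} q_j = 2q_i yields q_i = 185/6.

30.83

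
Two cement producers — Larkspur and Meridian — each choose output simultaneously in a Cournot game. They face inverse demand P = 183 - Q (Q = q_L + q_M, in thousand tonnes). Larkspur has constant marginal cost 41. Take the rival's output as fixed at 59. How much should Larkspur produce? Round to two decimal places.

41.50

With the rival's output fixed at 59, Larkspur's profit is π_L = (183 - 59 - q_L)q_L - (41q_L) = (124 - q_L)q_L - (41q_L).
∂π_L/∂q_L = 83 - 2q_L = 0, so q_L = 83/2.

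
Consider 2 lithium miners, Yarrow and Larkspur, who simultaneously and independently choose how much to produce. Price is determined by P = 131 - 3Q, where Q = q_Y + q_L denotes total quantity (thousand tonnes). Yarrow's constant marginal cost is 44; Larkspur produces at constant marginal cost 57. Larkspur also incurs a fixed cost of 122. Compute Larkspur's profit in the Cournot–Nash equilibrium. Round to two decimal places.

15.81

Yarrow's profit: π_Y = (131 - 3Q)q_Y - (44q_Y). Setting ∂π_Y/∂q_Y = 0: 87 - 6q_Y - 3(q_L) = 0.
Larkspur's first-order condition: 74 - 6q_L - 3(q_Y) = 0.
Best responses: q_Y = (87 - 3q_L)/6, q_L = (74 - 3q_Y)/6.
Substituting one into the other gives q_Y = 100/9 and q_L = 61/9.
Price P = 131 - 3·(161/9) = 232/3.
Larkspur's profit: (232/3 - 57)·(61/9) - 122 = 427/27.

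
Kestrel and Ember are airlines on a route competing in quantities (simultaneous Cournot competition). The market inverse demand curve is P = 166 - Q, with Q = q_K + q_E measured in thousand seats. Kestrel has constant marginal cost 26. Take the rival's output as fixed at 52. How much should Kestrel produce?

44

With the rival's output fixed at 52, Kestrel's profit is π_K = (166 - 52 - q_K)q_K - (26q_K) = (114 - q_K)q_K - (26q_K).
∂π_K/∂q_K = 88 - 2q_K = 0, so q_K = 44.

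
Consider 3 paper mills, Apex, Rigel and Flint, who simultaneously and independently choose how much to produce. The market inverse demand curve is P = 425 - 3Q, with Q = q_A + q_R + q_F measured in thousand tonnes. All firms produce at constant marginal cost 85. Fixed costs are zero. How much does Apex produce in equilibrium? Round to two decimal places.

Each firm earns π_i = (425 - 3Q)q_i - 85q_i.
Setting ∂π_i/∂q_i = 0 with rivals' quantities fixed: 340 - 6q_i - 3·Σ_{j≠i} q_j = 0.
By symmetry each firm produces the same amount; substituting Σ_{j≠i} q_j = 2q_i yields q_i = 340/12 = 85/3.

28.33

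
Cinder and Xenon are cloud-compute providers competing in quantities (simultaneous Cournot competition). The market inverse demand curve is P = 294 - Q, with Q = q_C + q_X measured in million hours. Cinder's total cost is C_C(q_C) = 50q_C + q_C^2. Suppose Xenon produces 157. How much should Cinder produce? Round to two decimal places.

21.75

With the rival's output fixed at 157, Cinder's profit is π_C = (294 - 157 - q_C)q_C - (50q_C + q_C²) = (137 - q_C)q_C - (50q_C + q_C²).
∂π_C/∂q_C = 87 - 4q_C = 0, so q_C = 87/4.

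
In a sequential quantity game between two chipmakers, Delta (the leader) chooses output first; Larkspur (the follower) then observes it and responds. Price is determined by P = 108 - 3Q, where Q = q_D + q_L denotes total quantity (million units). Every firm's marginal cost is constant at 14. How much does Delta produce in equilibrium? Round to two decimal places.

15.67

Solve by backward induction. Given q_D, the follower Larkspur maximises π_L = (108 - 3q_D - 3q_L)q_L - 14q_L.
Follower FOC: 94 - 3q_D - 6q_L = 0, so q_L(q_D) = (94 - 3q_D)/6.
Delta substitutes q_L(q_D) into its own profit: π_D = q_D(108 - 3q_D - (94 - 3q_D)/2) - 14q_D = (61 - (3/2)q_D)q_D - 14q_D.
Leader FOC: 47 - 3q_D = 0, so q_D = 47/3.
Then q_L = (94 - 3·(47/3))/6 = 47/6.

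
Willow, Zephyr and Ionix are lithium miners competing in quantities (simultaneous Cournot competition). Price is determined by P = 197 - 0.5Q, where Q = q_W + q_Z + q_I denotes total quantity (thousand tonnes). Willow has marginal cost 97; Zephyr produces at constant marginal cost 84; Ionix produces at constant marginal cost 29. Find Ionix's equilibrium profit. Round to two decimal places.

10585.13

Willow's profit: π_W = (197 - 0.5Q)q_W - (97q_W). Setting ∂π_W/∂q_W = 0: 100 - q_W - (1/2)(q_Z + q_I) = 0.
Zephyr's profit: π_Z = (197 - 0.5Q)q_Z - (84q_Z). Setting ∂π_Z/∂q_Z = 0: 113 - q_Z - (1/2)(q_W + q_I) = 0.
Ionix's first-order condition: 168 - q_I - (1/2)(q_W + q_Z) = 0.
Summing all 3 equations gives 381 − 2Q = 0, hence Q = 381/2.
Back-substituting: q_W = (100 − 381/4)/(1/2) = 19/2, q_Z = (113 − 381/4)/(1/2) = 71/2, q_I = (168 − 381/4)/(1/2) = 291/2.
Price P = 197 - (1/2)·(381/2) = 407/4.
Ionix's profit: (407/4 - 29)·(291/2) = 10585.1250.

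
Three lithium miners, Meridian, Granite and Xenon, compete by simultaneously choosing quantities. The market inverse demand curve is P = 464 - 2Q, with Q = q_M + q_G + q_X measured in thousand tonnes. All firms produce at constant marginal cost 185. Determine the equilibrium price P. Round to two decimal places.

254.75

Each firm earns π_i = (464 - 2Q)q_i - 185q_i.
Setting ∂π_i/∂q_i = 0 with rivals' quantities fixed: 279 - 4q_i - 2·Σ_{j≠i} q_j = 0.
By symmetry each firm produces the same amount; substituting Σ_{j≠i} q_j = 2q_i yields q_i = 279/8.
Total output Q = 837/8, so price P = 464 - 2·(837/8) = 1019/4.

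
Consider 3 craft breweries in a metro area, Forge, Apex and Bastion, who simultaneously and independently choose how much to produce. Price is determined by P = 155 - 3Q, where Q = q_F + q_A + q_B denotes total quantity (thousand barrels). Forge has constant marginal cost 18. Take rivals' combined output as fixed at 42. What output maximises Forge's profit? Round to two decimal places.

1.83

With rivals' combined output fixed at 42, Forge's profit is π_F = (155 - 3·42 - 3q_F)q_F - (18q_F) = (29 - 3q_F)q_F - (18q_F).
∂π_F/∂q_F = 11 - 6q_F = 0, so q_F = 11/6.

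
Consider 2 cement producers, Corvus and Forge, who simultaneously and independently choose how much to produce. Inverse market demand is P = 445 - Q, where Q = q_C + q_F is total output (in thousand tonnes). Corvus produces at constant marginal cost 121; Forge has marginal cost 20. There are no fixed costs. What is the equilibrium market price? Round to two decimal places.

Corvus's profit: π_C = (445 - Q)q_C - (121q_C). Setting ∂π_C/∂q_C = 0: 324 - 2q_C - (q_F) = 0.
Forge's first-order condition: 425 - 2q_F - (q_C) = 0.
Rearranging gives the reaction functions q_C = (324 - q_F)/2 and q_F = (425 - q_C)/2.
Solving the pair: q_C = 223/3, q_F = 526/3.
Total output Q = 749/3, so price P = 445 - 749/3 = 586/3.

195.33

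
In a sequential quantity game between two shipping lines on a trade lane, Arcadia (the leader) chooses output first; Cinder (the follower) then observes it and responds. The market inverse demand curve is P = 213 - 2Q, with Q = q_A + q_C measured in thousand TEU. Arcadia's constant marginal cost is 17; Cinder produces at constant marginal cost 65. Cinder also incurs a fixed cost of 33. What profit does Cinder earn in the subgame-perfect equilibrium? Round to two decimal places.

Solve by backward induction. Given q_A, the follower Cinder maximises π_C = (213 - 2q_A - 2q_C)q_C - 65q_C.
Setting the follower's marginal profit to zero, 148 - 2q_A - 4q_C = 0, i.e. q_C = (148 - 2q_A)/4.
Arcadia substitutes q_C(q_A) into its own profit: π_A = q_A(213 - 2q_A - (148 - 2q_A)/2) - 17q_A = (139 - q_A)q_A - 17q_A.
Leader FOC: 122 - 2q_A = 0, so q_A = 61.
Then q_C = (148 - 2·61)/4 = 13/2.
Price P = 213 - 2·(135/2) = 78.
Cinder's profit: (78 - 65)·(13/2) - 33 = 103/2.

51.50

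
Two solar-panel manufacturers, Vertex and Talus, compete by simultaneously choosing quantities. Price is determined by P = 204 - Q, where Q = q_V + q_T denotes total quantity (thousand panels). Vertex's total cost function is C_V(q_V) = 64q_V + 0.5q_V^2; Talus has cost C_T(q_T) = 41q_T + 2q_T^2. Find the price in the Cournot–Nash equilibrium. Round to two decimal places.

Vertex's profit: π_V = (204 - Q)q_V - (64q_V + (1/2)q_V²). Setting ∂π_V/∂q_V = 0: 140 - 3q_V - (q_T) = 0.
Talus's first-order condition: 163 - 6q_T - (q_V) = 0.
So q_V = (140 - q_T)/3 and q_T = (163 - q_V)/6.
Solving the pair: q_V = 677/17, q_T = 349/17.
Total output Q = 1026/17, so price P = 204 - 1026/17 = 143.6471.

143.65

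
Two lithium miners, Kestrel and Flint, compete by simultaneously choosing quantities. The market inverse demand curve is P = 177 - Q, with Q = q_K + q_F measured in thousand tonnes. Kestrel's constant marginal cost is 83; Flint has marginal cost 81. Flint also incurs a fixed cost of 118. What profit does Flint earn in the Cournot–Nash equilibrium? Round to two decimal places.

949.11

Kestrel's profit: π_K = (177 - Q)q_K - (83q_K). Setting ∂π_K/∂q_K = 0: 94 - 2q_K - (q_F) = 0.
Flint's first-order condition: 96 - 2q_F - (q_K) = 0.
So q_K = (94 - q_F)/2 and q_F = (96 - q_K)/2.
Substituting one into the other gives q_K = 92/3 and q_F = 98/3.
Price P = 177 - 190/3 = 341/3.
Flint's profit: (341/3 - 81)·(98/3) - 118 = 949.1111.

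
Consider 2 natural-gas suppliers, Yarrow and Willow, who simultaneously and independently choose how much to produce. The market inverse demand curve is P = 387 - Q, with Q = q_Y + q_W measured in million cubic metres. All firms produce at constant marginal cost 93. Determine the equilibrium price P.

191

A representative firm's profit is π_i = q_i(387 - Q) - 93q_i.
Setting ∂π_i/∂q_i = 0 with rivals' quantities fixed: 294 - 2q_i - q_j = 0.
With identical firms every q_j equals q_i, so q_j = q_i and 294 = 3q_i, giving q_i = 98.
Total output Q = 196, so price P = 387 - 196 = 191.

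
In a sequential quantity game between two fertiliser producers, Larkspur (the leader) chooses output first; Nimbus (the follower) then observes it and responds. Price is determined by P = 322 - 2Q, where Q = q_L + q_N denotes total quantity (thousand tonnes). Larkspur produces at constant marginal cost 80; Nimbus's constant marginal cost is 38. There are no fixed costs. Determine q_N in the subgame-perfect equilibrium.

Solve by backward induction. Given q_L, the follower Nimbus maximises π_N = (322 - 2q_L - 2q_N)q_N - 38q_N.
Setting the follower's marginal profit to zero, 284 - 2q_L - 4q_N = 0, i.e. q_N = (284 - 2q_L)/4.
The leader anticipates this reaction. Substituting into P = 322 - 2Q gives P = 180 - q_L, so π_L = (180 - q_L)q_L - 80q_L.
Maximising: ∂π_L/∂q_L = 100 - 2q_L = 0, giving q_L = 50.
Then q_N = (284 - 2·50)/4 = 46.

46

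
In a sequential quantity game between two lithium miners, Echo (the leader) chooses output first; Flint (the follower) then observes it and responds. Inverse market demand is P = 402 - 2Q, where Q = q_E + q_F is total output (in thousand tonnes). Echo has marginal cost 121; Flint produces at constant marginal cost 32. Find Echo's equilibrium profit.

2304

Solve by backward induction. Given q_E, the follower Flint maximises π_F = (402 - 2q_E - 2q_F)q_F - 32q_F.
∂π_F/∂q_F = 370 - 2q_E - 4q_F = 0 gives the reaction function q_F = (370 - 2q_E)/4.
The leader anticipates this reaction. Substituting into P = 402 - 2Q gives P = 217 - q_E, so π_E = (217 - q_E)q_E - 121q_E.
Maximising: ∂π_E/∂q_E = 96 - 2q_E = 0, giving q_E = 48.
Then q_F = (370 - 2·48)/4 = 137/2.
Price P = 402 - 2·(233/2) = 169.
Echo's profit: (169 - 121)·48 = 2304.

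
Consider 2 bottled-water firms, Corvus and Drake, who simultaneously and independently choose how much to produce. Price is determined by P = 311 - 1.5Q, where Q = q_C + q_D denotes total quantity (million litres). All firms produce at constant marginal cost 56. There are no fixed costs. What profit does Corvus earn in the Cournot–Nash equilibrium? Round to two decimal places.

Each firm earns π_i = (311 - 1.5Q)q_i - 56q_i.
Setting ∂π_i/∂q_i = 0 with rivals' quantities fixed: 255 - 3q_i - (3/2)q_j = 0.
By symmetry each firm produces the same amount; substituting q_j = q_i yields q_i = 255/(9/2) = 170/3.
Price P = 311 - (3/2)·(340/3) = 141.
Corvus's profit: (141 - 56)·(170/3) = 4816.6667.

4816.67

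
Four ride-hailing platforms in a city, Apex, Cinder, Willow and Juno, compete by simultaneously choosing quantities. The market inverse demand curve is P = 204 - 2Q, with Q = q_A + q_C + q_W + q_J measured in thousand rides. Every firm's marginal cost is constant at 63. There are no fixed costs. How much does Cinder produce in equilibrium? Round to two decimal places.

A representative firm's profit is π_i = q_i(204 - 2Q) - 63q_i.
First-order condition (treating rivals' output as given): 141 - 4q_i - 2·Σ_{j≠i} q_j = 0.
By symmetry each firm produces the same amount; substituting Σ_{j≠i} q_j = 3q_i yields q_i = 141/10.

14.10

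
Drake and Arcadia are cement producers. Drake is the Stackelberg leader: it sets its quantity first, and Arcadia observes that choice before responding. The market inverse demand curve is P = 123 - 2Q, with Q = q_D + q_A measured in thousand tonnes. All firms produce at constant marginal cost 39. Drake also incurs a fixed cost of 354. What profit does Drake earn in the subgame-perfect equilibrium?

87

The follower Arcadia best-responds to any q_D: π_A = (123 - 2Q)q_A - 39q_A.
Follower FOC: 84 - 2q_D - 4q_A = 0, so q_A(q_D) = (84 - 2q_D)/4.
Drake substitutes q_A(q_D) into its own profit: π_D = q_D(123 - 2q_D - (84 - 2q_D)/2) - 39q_D = (81 - q_D)q_D - 39q_D.
The leader's first-order condition 42 - 2q_D = 0 yields q_D = 21.
Then q_A = (84 - 2·21)/4 = 21/2.
Price P = 123 - 2·(63/2) = 60.
Drake's profit: (60 - 39)·21 - 354 = 87.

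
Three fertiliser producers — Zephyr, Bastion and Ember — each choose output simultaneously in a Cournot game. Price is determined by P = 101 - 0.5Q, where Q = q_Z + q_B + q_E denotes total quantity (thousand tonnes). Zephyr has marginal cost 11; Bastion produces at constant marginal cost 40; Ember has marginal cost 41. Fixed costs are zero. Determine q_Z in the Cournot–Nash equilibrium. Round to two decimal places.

Zephyr's profit: π_Z = (101 - 0.5Q)q_Z - (11q_Z). Setting ∂π_Z/∂q_Z = 0: 90 - q_Z - (1/2)(q_B + q_E) = 0.
Bastion's first-order condition: 61 - q_B - (1/2)(q_Z + q_E) = 0.
Ember's profit: π_E = (101 - 0.5Q)q_E - (41q_E). Setting ∂π_E/∂q_E = 0: 60 - q_E - (1/2)(q_Z + q_B) = 0.
Summing all 3 equations gives 211 − 2Q = 0, hence Q = 211/2.
Back-substituting: q_Z = (90 − 211/4)/(1/2) = 149/2, q_B = (61 − 211/4)/(1/2) = 33/2, q_E = (60 − 211/4)/(1/2) = 29/2.

74.50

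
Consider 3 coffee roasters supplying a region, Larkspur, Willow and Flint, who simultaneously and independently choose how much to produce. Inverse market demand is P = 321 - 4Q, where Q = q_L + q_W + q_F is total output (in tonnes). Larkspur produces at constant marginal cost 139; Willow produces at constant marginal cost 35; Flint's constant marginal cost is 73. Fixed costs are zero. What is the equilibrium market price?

Larkspur's profit: π_L = (321 - 4Q)q_L - (139q_L). Setting ∂π_L/∂q_L = 0: 182 - 8q_L - 4(q_W + q_F) = 0.
Willow's first-order condition: 286 - 8q_W - 4(q_L + q_F) = 0.
Flint's profit: π_F = (321 - 4Q)q_F - (73q_F). Setting ∂π_F/∂q_F = 0: 248 - 8q_F - 4(q_L + q_W) = 0.
Summing all 3 equations gives 716 − 16Q = 0, hence Q = 179/4.
Back-substituting: q_L = (182 − 179)/4 = 3/4, q_W = (286 − 179)/4 = 107/4, q_F = (248 − 179)/4 = 69/4.
Total output Q = 179/4, so price P = 321 - 4·(179/4) = 142.

142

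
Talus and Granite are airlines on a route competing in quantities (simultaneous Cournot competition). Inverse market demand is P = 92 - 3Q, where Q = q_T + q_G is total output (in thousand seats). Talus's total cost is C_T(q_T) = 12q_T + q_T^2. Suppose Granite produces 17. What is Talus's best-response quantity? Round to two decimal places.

3.63

With the rival's output fixed at 17, Talus's profit is π_T = (92 - 3·17 - 3q_T)q_T - (12q_T + q_T²) = (41 - 3q_T)q_T - (12q_T + q_T²).
∂π_T/∂q_T = 29 - 8q_T = 0, so q_T = 29/8.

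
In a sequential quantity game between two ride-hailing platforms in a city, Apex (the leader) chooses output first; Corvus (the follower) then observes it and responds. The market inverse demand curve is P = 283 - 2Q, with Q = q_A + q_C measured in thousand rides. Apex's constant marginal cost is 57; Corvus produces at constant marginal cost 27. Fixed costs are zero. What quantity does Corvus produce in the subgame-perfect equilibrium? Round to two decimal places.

The follower Corvus best-responds to any q_A: π_C = (283 - 2Q)q_C - 27q_C.
∂π_C/∂q_C = 256 - 2q_A - 4q_C = 0 gives the reaction function q_C = (256 - 2q_A)/4.
The leader anticipates this reaction. Substituting into P = 283 - 2Q gives P = 155 - q_A, so π_A = (155 - q_A)q_A - 57q_A.
Leader FOC: 98 - 2q_A = 0, so q_A = 49.
Then q_C = (256 - 2·49)/4 = 79/2.

39.50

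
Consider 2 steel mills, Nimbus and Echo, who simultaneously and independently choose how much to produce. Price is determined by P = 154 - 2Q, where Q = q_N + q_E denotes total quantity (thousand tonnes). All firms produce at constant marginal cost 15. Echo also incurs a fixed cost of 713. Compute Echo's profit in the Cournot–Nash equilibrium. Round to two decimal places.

A representative firm's profit is π_i = q_i(154 - 2Q) - 15q_i.
Setting ∂π_i/∂q_i = 0 with rivals' quantities fixed: 139 - 4q_i - 2q_j = 0.
With identical firms every q_j equals q_i, so q_j = q_i and 139 = 6q_i, giving q_i = 139/6.
Price P = 154 - 2·(139/3) = 184/3.
Echo's profit: (184/3 - 15)·(139/6) - 713 = 360.3889.

360.39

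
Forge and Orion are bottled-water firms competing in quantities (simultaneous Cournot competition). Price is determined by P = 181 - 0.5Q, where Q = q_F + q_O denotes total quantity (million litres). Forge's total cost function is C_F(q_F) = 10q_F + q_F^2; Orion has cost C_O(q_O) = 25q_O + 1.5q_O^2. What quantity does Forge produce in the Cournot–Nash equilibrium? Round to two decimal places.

51.57

Forge's profit: π_F = (181 - 0.5Q)q_F - (10q_F + q_F²). Setting ∂π_F/∂q_F = 0: 171 - 3q_F - (1/2)(q_O) = 0.
Orion's first-order condition: 156 - 4q_O - (1/2)(q_F) = 0.
Rearranging gives the reaction functions q_F = (171 - (1/2)q_O)/3 and q_O = (156 - (1/2)q_F)/4.
Solving the pair: q_F = 51.5745, q_O = 1530/47.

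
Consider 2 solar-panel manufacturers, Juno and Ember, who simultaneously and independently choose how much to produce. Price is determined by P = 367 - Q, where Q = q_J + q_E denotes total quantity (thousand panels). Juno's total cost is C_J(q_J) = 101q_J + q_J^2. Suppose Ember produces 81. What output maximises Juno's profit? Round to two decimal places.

46.25

With the rival's output fixed at 81, Juno's profit is π_J = (367 - 81 - q_J)q_J - (101q_J + q_J²) = (286 - q_J)q_J - (101q_J + q_J²).
∂π_J/∂q_J = 185 - 4q_J = 0, so q_J = 185/4.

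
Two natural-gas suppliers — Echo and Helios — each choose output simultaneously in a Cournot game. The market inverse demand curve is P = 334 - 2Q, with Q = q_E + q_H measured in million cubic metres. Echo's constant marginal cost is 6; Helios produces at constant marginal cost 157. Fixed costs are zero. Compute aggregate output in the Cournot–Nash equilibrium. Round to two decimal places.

Echo's profit: π_E = (334 - 2Q)q_E - (6q_E). Setting ∂π_E/∂q_E = 0: 328 - 4q_E - 2(q_H) = 0.
Helios's profit: π_H = (334 - 2Q)q_H - (157q_H). Setting ∂π_H/∂q_H = 0: 177 - 4q_H - 2(q_E) = 0.
Best responses: q_E = (328 - 2q_H)/4, q_H = (177 - 2q_E)/4.
Solving the pair: q_E = 479/6, q_H = 13/3.
Total output Q = 479/6 + 13/3 = 505/6.

84.17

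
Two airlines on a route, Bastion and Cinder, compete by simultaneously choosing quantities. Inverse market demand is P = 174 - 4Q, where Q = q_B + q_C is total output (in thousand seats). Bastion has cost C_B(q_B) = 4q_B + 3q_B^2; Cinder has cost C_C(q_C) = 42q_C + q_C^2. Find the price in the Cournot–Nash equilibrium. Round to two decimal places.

Bastion's profit: π_B = (174 - 4Q)q_B - (4q_B + 3q_B²). Setting ∂π_B/∂q_B = 0: 170 - 14q_B - 4(q_C) = 0.
Cinder's first-order condition: 132 - 10q_C - 4(q_B) = 0.
So q_B = (170 - 4q_C)/14 and q_C = (132 - 4q_B)/10.
Solving the pair: q_B = 293/31, q_C = 292/31.
Total output Q = 585/31, so price P = 174 - 4·(585/31) = 98.5161.

98.52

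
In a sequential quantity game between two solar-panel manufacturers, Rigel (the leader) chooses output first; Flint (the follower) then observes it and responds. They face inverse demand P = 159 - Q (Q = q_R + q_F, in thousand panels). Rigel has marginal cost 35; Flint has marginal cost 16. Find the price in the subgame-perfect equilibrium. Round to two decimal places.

The follower Flint best-responds to any q_R: π_F = (159 - Q)q_F - 16q_F.
∂π_F/∂q_F = 143 - q_R - 2q_F = 0 gives the reaction function q_F = (143 - q_R)/2.
Rigel substitutes q_F(q_R) into its own profit: π_R = q_R(159 - q_R - (143 - q_R)/2) - 35q_R = (175/2 - (1/2)q_R)q_R - 35q_R.
Leader FOC: 105/2 - q_R = 0, so q_R = 105/2.
Then q_F = (143 - 105/2)/2 = 181/4.
Total output Q = 391/4, so price P = 159 - 391/4 = 245/4.

61.25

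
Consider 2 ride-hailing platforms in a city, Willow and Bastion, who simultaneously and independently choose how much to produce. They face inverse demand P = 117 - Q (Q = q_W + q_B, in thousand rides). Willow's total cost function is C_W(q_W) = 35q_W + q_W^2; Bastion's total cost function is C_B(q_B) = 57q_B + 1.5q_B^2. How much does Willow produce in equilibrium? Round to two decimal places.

Willow's profit: π_W = (117 - Q)q_W - (35q_W + q_W²). Setting ∂π_W/∂q_W = 0: 82 - 4q_W - (q_B) = 0.
Bastion's profit: π_B = (117 - Q)q_B - (57q_B + (3/2)q_B²). Setting ∂π_B/∂q_B = 0: 60 - 5q_B - (q_W) = 0.
So q_W = (82 - q_B)/4 and q_B = (60 - q_W)/5.
Solving the pair: q_W = 350/19, q_B = 158/19.

18.42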